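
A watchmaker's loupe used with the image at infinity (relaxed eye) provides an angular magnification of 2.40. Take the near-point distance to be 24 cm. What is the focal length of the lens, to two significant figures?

For the image at infinity, M = D/f.
f = D/M = 24/2.4 = 10.000 cm.

10 cm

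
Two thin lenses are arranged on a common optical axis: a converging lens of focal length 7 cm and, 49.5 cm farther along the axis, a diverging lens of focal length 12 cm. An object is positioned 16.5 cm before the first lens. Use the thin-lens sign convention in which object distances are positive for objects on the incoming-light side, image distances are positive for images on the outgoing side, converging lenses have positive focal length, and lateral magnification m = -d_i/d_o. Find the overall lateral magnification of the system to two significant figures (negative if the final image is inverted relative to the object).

Lens 1: 1/d_i1 = 1/f_1 - 1/d_o1 = 1/7 - 1/16.5 = 0.08225 cm^-1, so d_i1 = 12.158 cm.
m_1 = -(12.158)/16.5 = -0.7368.
That image sits 37.342 cm in front of the second lens, so d_o2 = 37.342 cm.
Lens 2: 1/d_i2 = 1/f_2 - 1/d_o2 = 1/(-12) - 1/(37.342) = -0.11011 cm^-1, so d_i2 = -9.082 cm.
m_2 = -(-9.082)/(37.342) = 0.2432.
Overall magnification: m = m_1 m_2 = -0.1792.

-0.18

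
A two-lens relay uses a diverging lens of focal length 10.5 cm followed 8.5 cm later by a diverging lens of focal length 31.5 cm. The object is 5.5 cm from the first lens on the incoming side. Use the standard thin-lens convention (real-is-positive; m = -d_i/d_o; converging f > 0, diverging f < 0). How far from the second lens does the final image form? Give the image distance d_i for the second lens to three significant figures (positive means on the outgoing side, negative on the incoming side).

-8.75 cm

Lens 1: 1/d_i1 = 1/f_1 - 1/d_o1 = 1/(-10.5) - 1/5.5 = -0.27706 cm^-1, so d_i1 = -3.609 cm.
The intermediate image is virtual, 3.609 cm to the left of lens 1, so d_o2 = L - d_i1 = 8.5 - (-3.609) = 12.109 cm.
Lens 2: 1/d_i2 = 1/f_2 - 1/d_o2 = 1/(-31.5) - 1/(12.109) = -0.11433 cm^-1, so d_i2 = -8.747 cm.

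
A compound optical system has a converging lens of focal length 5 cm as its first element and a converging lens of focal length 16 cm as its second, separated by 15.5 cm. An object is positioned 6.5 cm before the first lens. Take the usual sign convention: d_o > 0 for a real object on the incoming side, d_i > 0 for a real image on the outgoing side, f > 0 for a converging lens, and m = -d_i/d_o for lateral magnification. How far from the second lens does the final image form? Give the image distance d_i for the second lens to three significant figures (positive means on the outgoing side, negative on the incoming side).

Lens 1: 1/d_i1 = 1/f_1 - 1/d_o1 = 1/5 - 1/6.5 = 0.04615 cm^-1, so d_i1 = 21.667 cm.
This image would form 21.667 cm past lens 1, i.e. 6.167 cm beyond lens 2, so it is a virtual object for lens 2: d_o2 = 15.5 - 21.667 = -6.167 cm.
Lens 2: 1/d_i2 = 1/f_2 - 1/d_o2 = 1/16 - 1/(-6.167) = 0.22466 cm^-1, so d_i2 = 4.451 cm.

4.45 cm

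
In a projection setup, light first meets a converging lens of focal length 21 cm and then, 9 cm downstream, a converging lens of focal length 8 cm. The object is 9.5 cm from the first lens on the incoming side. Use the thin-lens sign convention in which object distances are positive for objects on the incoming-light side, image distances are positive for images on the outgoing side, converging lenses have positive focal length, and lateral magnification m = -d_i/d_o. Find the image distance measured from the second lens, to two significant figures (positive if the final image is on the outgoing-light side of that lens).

Lens 1: 1/d_i1 = 1/f_1 - 1/d_o1 = 1/21 - 1/9.5 = -0.05764 cm^-1, so d_i1 = -17.348 cm.
With d_i1 < 0 the first image is virtual and lies on the object side; the object distance for lens 2 is d_o2 = 9 - (-17.348) = 26.348 cm.
Lens 2: 1/d_i2 = 1/f_2 - 1/d_o2 = 1/8 - 1/(26.348) = 0.08705 cm^-1, so d_i2 = 11.488 cm.

11 cm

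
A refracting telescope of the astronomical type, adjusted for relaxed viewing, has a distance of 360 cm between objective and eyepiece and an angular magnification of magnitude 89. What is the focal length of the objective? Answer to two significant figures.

In normal adjustment the tube length equals f_obj + f_eye and |M| = f_obj/f_eye.
So f_obj = 89 f_eye and 89 f_eye + f_eye = 360 cm, giving f_eye = 360/90 = 4.000 cm and f_obj = 356.000 cm.

360 cm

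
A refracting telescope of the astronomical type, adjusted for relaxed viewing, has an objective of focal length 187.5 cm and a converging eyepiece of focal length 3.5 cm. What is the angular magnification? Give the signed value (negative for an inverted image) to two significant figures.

M = -f_obj/f_eye = -187.5/(3.5) = -53.571.

-54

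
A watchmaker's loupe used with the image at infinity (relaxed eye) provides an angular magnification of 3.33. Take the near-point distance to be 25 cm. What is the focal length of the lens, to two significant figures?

7.5 cm

For the image at infinity, M = D/f.
f = D/M = 25/3.33 = 7.508 cm.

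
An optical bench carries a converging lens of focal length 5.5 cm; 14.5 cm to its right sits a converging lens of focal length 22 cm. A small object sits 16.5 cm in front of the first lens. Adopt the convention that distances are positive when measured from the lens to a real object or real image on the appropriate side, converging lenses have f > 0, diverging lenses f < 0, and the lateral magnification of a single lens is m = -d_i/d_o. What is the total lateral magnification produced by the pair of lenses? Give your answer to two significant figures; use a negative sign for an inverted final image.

First lens: d_i1 = 1/(1/5.5 - 1/16.5) = 8.250 cm.
m_1 = -(8.250)/16.5 = -0.5000.
Object distance for lens 2: d_o2 = 14.5 - 8.250 = 6.250 cm.
Second lens: d_i2 = 1/(1/22 - 1/(6.250)) = -8.730 cm.
m_2 = -(-8.730)/(6.250) = 1.3968.
The system's lateral magnification is m_1 m_2 = (-0.5000)(1.3968) = -0.6984.

-0.70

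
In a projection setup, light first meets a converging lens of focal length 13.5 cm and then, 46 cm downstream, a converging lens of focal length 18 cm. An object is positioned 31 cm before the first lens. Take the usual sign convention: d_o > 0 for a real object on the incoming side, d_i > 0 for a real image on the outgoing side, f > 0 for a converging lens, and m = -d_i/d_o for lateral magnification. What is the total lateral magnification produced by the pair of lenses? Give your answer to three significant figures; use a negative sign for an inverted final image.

Lens 1: 1/d_i1 = 1/f_1 - 1/d_o1 = 1/13.5 - 1/31 = 0.04182 cm^-1, so d_i1 = 23.914 cm.
m_1 = -(23.914)/31 = -0.7714.
The intermediate image is 23.914 cm to the right of lens 1, so d_o2 = L - d_i1 = 46 - 23.914 = 22.086 cm.
Lens 2: 1/d_i2 = 1/f_2 - 1/d_o2 = 1/18 - 1/(22.086) = 0.01028 cm^-1, so d_i2 = 97.301 cm.
m_2 = -(97.301)/(22.086) = -4.4056.
The system's lateral magnification is m_1 m_2 = (-0.7714)(-4.4056) = 3.3986.

3.40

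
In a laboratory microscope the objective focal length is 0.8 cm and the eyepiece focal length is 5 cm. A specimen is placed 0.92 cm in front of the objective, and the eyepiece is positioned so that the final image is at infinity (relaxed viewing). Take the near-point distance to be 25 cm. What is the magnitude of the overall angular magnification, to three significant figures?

33.3

Objective: 1/d_i = 1/f_obj - 1/d_o = 1/0.8 - 1/0.92 = 0.16304 cm^-1, so d_i = 6.133 cm.
m_obj = -d_i/d_o = -6.133/0.92 = -6.667.
Eyepiece angular magnification (image at infinity): M_eye = D/f_e = 25/5 = 5.000.
Overall M = m_obj x M_eye = (-6.667)(5.000) = -33.33.
|M| = 33.33.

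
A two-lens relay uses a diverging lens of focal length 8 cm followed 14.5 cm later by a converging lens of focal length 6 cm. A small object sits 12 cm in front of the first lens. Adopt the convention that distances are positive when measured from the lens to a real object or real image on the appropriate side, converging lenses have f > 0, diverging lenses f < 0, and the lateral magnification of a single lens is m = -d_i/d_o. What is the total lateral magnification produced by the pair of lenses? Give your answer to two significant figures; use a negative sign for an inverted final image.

-0.18

Applying the thin-lens equation to the first lens, 1/(-8) = 1/12 + 1/d_i1, which gives d_i1 = -4.800 cm.
Its lateral magnification is m_1 = -d_i1/d_o1 = -(-4.800)/12 = 0.4000.
With d_i1 < 0 the first image is virtual and lies on the object side; the object distance for lens 2 is d_o2 = 14.5 - (-4.800) = 19.300 cm.
Applying the thin-lens equation again with f_2 = 6 cm and d_o2 = 19.300 cm gives d_i2 = 8.707 cm.
m_2 = -(8.707)/(19.300) = -0.4511.
Overall magnification: m = m_1 m_2 = -0.1805.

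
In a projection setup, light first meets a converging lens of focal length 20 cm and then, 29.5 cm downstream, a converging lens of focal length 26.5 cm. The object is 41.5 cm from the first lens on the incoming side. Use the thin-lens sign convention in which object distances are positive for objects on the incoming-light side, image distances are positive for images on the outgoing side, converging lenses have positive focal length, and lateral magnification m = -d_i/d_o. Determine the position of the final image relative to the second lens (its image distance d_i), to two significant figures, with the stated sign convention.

6.8 cm

Lens 1: 1/d_i1 = 1/f_1 - 1/d_o1 = 1/20 - 1/41.5 = 0.02590 cm^-1, so d_i1 = 38.605 cm.
This image would form 38.605 cm past lens 1, i.e. 9.105 cm beyond lens 2, so it is a virtual object for lens 2: d_o2 = 29.5 - 38.605 = -9.105 cm.
Lens 2: 1/d_i2 = 1/f_2 - 1/d_o2 = 1/26.5 - 1/(-9.105) = 0.14757 cm^-1, so d_i2 = 6.776 cm.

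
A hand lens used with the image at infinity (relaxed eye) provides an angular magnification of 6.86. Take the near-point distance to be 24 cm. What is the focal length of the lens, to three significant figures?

3.50 cm

For the image at infinity, M = D/f.
f = D/M = 24/6.86 = 3.499 cm.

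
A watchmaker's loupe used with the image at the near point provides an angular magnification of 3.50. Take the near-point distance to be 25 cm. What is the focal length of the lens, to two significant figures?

10 cm

For the image at the near point, M = 1 + D/f.
f = D/(M - 1) = 25/(3.5 - 1) = 10.000 cm.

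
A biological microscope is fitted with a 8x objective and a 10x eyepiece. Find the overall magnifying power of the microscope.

The overall magnification of a compound microscope is the product of the objective and eyepiece magnifications:
M = M_obj x M_eye = 8 x 10 = 80.

80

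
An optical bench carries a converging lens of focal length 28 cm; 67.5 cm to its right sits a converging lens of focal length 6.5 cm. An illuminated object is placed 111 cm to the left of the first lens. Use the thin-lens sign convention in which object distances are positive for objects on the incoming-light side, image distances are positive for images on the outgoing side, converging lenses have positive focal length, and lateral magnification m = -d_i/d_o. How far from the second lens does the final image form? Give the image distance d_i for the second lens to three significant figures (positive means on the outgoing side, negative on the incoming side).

Applying the thin-lens equation to the first lens, 1/28 = 1/111 + 1/d_i1, which gives d_i1 = 37.446 cm.
Object distance for lens 2: d_o2 = 67.5 - 37.446 = 30.054 cm.
Applying the thin-lens equation again with f_2 = 6.5 cm and d_o2 = 30.054 cm gives d_i2 = 8.294 cm.

8.29 cm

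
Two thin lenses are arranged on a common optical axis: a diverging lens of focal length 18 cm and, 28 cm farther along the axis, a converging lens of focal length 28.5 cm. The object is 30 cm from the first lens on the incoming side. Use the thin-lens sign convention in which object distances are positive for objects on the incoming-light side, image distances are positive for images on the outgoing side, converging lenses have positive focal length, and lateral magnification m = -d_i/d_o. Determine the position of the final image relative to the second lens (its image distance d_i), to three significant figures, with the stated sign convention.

104 cm

First lens: d_i1 = 1/(1/(-18) - 1/30) = -11.250 cm.
With d_i1 < 0 the first image is virtual and lies on the object side; the object distance for lens 2 is d_o2 = 28 - (-11.250) = 39.250 cm.
Second lens: d_i2 = 1/(1/28.5 - 1/(39.250)) = 104.058 cm.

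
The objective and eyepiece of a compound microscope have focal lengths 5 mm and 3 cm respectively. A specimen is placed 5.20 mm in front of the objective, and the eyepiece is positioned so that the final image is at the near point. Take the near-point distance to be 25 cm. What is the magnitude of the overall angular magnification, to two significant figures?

Convert to cm: f_obj = 5 mm = 0.5 cm; d_o = 5.20 mm = 0.52 cm.
Objective: 1/d_i = 1/f_obj - 1/d_o = 1/0.5 - 1/0.52 = 0.07692 cm^-1, so d_i = 13.000 cm.
m_obj = -d_i/d_o = -13.000/0.52 = -25.000.
Eyepiece angular magnification (image at near point): M_eye = 1 + D/f_e = 1 + 25/3 = 9.333.
Overall M = m_obj x M_eye = (-25.000)(9.333) = -233.33.
|M| = 233.33.

230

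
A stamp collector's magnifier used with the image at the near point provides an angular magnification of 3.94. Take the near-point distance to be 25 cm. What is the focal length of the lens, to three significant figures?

For the image at the near point, M = 1 + D/f.
f = D/(M - 1) = 25/(3.94 - 1) = 8.503 cm.

8.50 cm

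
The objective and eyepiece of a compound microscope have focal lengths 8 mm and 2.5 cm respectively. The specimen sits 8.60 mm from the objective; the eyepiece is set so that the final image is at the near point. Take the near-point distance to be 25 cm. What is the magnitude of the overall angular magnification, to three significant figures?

147

Convert to cm: f_obj = 8 mm = 0.8 cm; d_o = 8.60 mm = 0.86 cm.
Objective: 1/d_i = 1/f_obj - 1/d_o = 1/0.8 - 1/0.86 = 0.08721 cm^-1, so d_i = 11.467 cm.
m_obj = -d_i/d_o = -11.467/0.86 = -13.333.
Eyepiece angular magnification (image at near point): M_eye = 1 + D/f_e = 1 + 25/2.5 = 11.000.
Overall M = m_obj x M_eye = (-13.333)(11.000) = -146.67.
|M| = 146.67.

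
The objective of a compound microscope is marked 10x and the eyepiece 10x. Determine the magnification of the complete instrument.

The overall magnification of a compound microscope is the product of the objective and eyepiece magnifications:
M = M_obj x M_eye = 10 x 10 = 100.

100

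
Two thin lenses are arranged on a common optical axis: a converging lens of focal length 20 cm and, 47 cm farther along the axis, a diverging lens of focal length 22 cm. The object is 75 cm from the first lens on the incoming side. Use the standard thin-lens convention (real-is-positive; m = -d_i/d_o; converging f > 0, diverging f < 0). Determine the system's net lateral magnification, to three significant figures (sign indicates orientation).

-0.192

Lens 1: 1/d_i1 = 1/f_1 - 1/d_o1 = 1/20 - 1/75 = 0.03667 cm^-1, so d_i1 = 27.273 cm.
m_1 = -(27.273)/75 = -0.3636.
That image sits 19.727 cm in front of the second lens, so d_o2 = 19.727 cm.
Lens 2: 1/d_i2 = 1/f_2 - 1/d_o2 = 1/(-22) - 1/(19.727) = -0.09615 cm^-1, so d_i2 = -10.401 cm.
m_2 = -(-10.401)/(19.727) = 0.5272.
Overall magnification: m = m_1 m_2 = -0.1917.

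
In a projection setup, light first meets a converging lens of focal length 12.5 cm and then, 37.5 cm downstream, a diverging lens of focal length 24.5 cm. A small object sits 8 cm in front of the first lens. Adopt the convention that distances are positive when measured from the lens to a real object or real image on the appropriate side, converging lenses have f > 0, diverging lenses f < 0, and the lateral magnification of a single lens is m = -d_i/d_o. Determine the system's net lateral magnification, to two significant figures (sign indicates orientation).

First lens: d_i1 = 1/(1/12.5 - 1/8) = -22.222 cm.
m_1 = -(-22.222)/8 = 2.7778.
With d_i1 < 0 the first image is virtual and lies on the object side; the object distance for lens 2 is d_o2 = 37.5 - (-22.222) = 59.722 cm.
Second lens: d_i2 = 1/(1/(-24.5) - 1/(59.722)) = -17.373 cm.
m_2 = -(-17.373)/(59.722) = 0.2909.
Total m = m_1 x m_2 = (2.7778)(0.2909) = 0.8080.

0.81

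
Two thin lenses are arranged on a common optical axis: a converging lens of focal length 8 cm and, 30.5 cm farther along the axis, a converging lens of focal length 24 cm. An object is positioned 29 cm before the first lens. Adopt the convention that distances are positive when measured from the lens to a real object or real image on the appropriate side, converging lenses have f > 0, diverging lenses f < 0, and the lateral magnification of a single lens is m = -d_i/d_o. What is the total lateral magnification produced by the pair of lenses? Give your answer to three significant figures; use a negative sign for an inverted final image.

Applying the thin-lens equation to the first lens, 1/8 = 1/29 + 1/d_i1, which gives d_i1 = 11.048 cm.
Its lateral magnification is m_1 = -d_i1/d_o1 = -(11.048)/29 = -0.3810.
Object distance for lens 2: d_o2 = 30.5 - 11.048 = 19.452 cm.
Applying the thin-lens equation again with f_2 = 24 cm and d_o2 = 19.452 cm gives d_i2 = -102.660 cm.
m_2 = -(-102.660)/(19.452) = 5.2775.
Overall magnification: m = m_1 m_2 = -2.0105.

-2.01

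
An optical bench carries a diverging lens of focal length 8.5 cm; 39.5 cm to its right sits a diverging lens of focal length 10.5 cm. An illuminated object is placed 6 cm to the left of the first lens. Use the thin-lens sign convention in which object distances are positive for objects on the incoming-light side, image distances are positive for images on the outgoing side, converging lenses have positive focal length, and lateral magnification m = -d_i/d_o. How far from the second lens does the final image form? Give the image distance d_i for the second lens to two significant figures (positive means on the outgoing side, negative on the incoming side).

-8.4 cm

First lens: d_i1 = 1/(1/(-8.5) - 1/6) = -3.517 cm.
With d_i1 < 0 the first image is virtual and lies on the object side; the object distance for lens 2 is d_o2 = 39.5 - (-3.517) = 43.017 cm.
Second lens: d_i2 = 1/(1/(-10.5) - 1/(43.017)) = -8.440 cm.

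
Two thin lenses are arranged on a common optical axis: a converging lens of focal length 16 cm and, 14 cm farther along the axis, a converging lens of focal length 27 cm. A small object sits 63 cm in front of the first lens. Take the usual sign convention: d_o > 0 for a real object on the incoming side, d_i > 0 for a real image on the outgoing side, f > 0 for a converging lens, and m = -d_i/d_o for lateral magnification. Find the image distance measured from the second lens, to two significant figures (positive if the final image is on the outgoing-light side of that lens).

5.8 cm

Applying the thin-lens equation to the first lens, 1/16 = 1/63 + 1/d_i1, which gives d_i1 = 21.447 cm.
This image would form 21.447 cm past lens 1, i.e. 7.447 cm beyond lens 2, so it is a virtual object for lens 2: d_o2 = 14 - 21.447 = -7.447 cm.
Applying the thin-lens equation again with f_2 = 27 cm and d_o2 = -7.447 cm gives d_i2 = 5.837 cm.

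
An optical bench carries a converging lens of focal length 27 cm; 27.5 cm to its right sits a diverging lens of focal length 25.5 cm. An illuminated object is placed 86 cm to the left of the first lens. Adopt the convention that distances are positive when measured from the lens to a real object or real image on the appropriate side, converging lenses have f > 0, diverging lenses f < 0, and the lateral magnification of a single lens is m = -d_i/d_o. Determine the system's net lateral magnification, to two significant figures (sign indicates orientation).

First lens: d_i1 = 1/(1/27 - 1/86) = 39.356 cm.
m_1 = -(39.356)/86 = -0.4576.
This image would form 39.356 cm past lens 1, i.e. 11.856 cm beyond lens 2, so it is a virtual object for lens 2: d_o2 = 27.5 - 39.356 = -11.856 cm.
Second lens: d_i2 = 1/(1/(-25.5) - 1/(-11.856)) = 22.158 cm.
m_2 = -(22.158)/(-11.856) = 1.8689.
The system's lateral magnification is m_1 m_2 = (-0.4576)(1.8689) = -0.8553.

-0.86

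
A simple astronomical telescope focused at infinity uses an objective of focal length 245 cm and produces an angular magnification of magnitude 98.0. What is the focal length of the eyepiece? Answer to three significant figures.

|M| = f_obj/f_eye, so f_eye = f_obj/|M| = 245/98.0 = 2.500 cm.

2.50 cm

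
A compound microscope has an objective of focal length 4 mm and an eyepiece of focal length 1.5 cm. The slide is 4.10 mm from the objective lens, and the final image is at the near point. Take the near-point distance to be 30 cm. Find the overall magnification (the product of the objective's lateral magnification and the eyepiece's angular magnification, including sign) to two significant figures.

Convert to cm: f_obj = 4 mm = 0.4 cm; d_o = 4.10 mm = 0.41 cm.
Objective: 1/d_i = 1/f_obj - 1/d_o = 1/0.4 - 1/0.41 = 0.06098 cm^-1, so d_i = 16.400 cm.
m_obj = -d_i/d_o = -16.400/0.41 = -40.000.
Eyepiece angular magnification (image at near point): M_eye = 1 + D/f_e = 1 + 30/1.5 = 21.000.
Overall M = m_obj x M_eye = (-40.000)(21.000) = -840.00.

-840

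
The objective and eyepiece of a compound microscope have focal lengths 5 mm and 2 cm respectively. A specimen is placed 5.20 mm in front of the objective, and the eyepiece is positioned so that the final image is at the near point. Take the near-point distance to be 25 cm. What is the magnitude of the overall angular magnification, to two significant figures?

340

Convert to cm: f_obj = 5 mm = 0.5 cm; d_o = 5.20 mm = 0.52 cm.
Objective: 1/d_i = 1/f_obj - 1/d_o = 1/0.5 - 1/0.52 = 0.07692 cm^-1, so d_i = 13.000 cm.
m_obj = -d_i/d_o = -13.000/0.52 = -25.000.
Eyepiece angular magnification (image at near point): M_eye = 1 + D/f_e = 1 + 25/2 = 13.500.
Overall M = m_obj x M_eye = (-25.000)(13.500) = -337.50.
|M| = 337.50.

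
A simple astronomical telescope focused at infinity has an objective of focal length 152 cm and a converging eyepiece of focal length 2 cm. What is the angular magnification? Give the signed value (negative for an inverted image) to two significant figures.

-76

M = -f_obj/f_eye = -152/(2) = -76.000.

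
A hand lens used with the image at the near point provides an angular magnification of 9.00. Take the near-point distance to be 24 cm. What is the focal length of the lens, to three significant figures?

3.00 cm

For the image at the near point, M = 1 + D/f.
f = D/(M - 1) = 24/(9.0 - 1) = 3.000 cm.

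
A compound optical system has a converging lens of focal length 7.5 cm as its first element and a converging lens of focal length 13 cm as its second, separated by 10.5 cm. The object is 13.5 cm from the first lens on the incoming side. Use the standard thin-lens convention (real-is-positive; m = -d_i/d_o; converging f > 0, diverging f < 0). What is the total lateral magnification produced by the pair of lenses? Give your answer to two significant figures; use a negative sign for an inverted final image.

Applying the thin-lens equation to the first lens, 1/7.5 = 1/13.5 + 1/d_i1, which gives d_i1 = 16.875 cm.
Its lateral magnification is m_1 = -d_i1/d_o1 = -(16.875)/13.5 = -1.2500.
This image would form 16.875 cm past lens 1, i.e. 6.375 cm beyond lens 2, so it is a virtual object for lens 2: d_o2 = 10.5 - 16.875 = -6.375 cm.
Applying the thin-lens equation again with f_2 = 13 cm and d_o2 = -6.375 cm gives d_i2 = 4.277 cm.
m_2 = -(4.277)/(-6.375) = 0.6710.
Total m = m_1 x m_2 = (-1.2500)(0.6710) = -0.8387.

-0.84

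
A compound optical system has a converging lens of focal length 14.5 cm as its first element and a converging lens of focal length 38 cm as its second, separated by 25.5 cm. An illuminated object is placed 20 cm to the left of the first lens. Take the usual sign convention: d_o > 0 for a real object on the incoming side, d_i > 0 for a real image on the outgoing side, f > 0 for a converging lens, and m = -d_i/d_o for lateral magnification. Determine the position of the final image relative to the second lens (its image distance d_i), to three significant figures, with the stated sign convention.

Applying the thin-lens equation to the first lens, 1/14.5 = 1/20 + 1/d_i1, which gives d_i1 = 52.727 cm.
Since 52.727 cm > 25.5 cm, the first image lies past the second lens and serves as a virtual object: d_o2 = L - d_i1 = -27.227 cm.
Applying the thin-lens equation again with f_2 = 38 cm and d_o2 = -27.227 cm gives d_i2 = 15.862 cm.

15.9 cm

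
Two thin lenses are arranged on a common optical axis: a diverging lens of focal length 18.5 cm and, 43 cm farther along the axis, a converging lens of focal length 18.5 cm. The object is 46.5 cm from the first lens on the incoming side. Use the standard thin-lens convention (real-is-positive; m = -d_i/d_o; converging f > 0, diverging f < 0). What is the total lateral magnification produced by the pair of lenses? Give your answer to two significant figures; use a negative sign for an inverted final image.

Applying the thin-lens equation to the first lens, 1/(-18.5) = 1/46.5 + 1/d_i1, which gives d_i1 = -13.235 cm.
Its lateral magnification is m_1 = -d_i1/d_o1 = -(-13.235)/46.5 = 0.2846.
With d_i1 < 0 the first image is virtual and lies on the object side; the object distance for lens 2 is d_o2 = 43 - (-13.235) = 56.235 cm.
Applying the thin-lens equation again with f_2 = 18.5 cm and d_o2 = 56.235 cm gives d_i2 = 27.570 cm.
m_2 = -(27.570)/(56.235) = -0.4903.
Overall magnification: m = m_1 m_2 = -0.1395.

-0.14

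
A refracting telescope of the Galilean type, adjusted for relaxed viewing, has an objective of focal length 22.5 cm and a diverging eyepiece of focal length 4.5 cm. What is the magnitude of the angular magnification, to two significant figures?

5.0

|M| = f_obj/|f_eye| = 22.5/4.5 = 5.000.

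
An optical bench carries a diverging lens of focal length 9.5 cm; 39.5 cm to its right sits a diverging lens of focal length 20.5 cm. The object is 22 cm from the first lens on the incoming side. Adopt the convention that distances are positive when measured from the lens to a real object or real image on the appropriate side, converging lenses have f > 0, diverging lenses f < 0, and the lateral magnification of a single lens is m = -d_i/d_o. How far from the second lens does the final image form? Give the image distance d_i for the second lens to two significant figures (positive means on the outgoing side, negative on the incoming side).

-14 cm

First lens: d_i1 = 1/(1/(-9.5) - 1/22) = -6.635 cm.
With d_i1 < 0 the first image is virtual and lies on the object side; the object distance for lens 2 is d_o2 = 39.5 - (-6.635) = 46.135 cm.
Second lens: d_i2 = 1/(1/(-20.5) - 1/(46.135)) = -14.193 cm.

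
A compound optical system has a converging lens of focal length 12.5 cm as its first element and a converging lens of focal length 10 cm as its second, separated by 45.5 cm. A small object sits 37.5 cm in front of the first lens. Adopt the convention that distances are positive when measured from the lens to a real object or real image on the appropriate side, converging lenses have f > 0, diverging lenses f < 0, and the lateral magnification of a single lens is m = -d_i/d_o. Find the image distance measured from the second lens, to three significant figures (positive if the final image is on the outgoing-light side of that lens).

16.0 cm

First lens: d_i1 = 1/(1/12.5 - 1/37.5) = 18.750 cm.
That image sits 26.750 cm in front of the second lens, so d_o2 = 26.750 cm.
Second lens: d_i2 = 1/(1/10 - 1/(26.750)) = 15.970 cm.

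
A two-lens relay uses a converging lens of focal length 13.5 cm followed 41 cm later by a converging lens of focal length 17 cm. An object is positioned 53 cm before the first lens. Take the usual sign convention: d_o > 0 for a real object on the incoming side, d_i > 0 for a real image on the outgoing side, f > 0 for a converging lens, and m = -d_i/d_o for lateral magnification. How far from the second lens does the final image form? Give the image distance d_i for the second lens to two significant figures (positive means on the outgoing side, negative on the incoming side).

66 cm

First lens: d_i1 = 1/(1/13.5 - 1/53) = 18.114 cm.
That image sits 22.886 cm in front of the second lens, so d_o2 = 22.886 cm.
Second lens: d_i2 = 1/(1/17 - 1/(22.886)) = 66.099 cm.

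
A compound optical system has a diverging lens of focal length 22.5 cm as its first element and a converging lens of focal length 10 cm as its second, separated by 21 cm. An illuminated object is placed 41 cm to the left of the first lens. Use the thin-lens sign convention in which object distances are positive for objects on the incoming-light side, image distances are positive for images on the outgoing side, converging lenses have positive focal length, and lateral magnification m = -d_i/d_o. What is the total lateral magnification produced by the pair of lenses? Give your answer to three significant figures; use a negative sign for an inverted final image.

-0.139

Lens 1: 1/d_i1 = 1/f_1 - 1/d_o1 = 1/(-22.5) - 1/41 = -0.06883 cm^-1, so d_i1 = -14.528 cm.
m_1 = -(-14.528)/41 = 0.3543.
With d_i1 < 0 the first image is virtual and lies on the object side; the object distance for lens 2 is d_o2 = 21 - (-14.528) = 35.528 cm.
Lens 2: 1/d_i2 = 1/f_2 - 1/d_o2 = 1/10 - 1/(35.528) = 0.07185 cm^-1, so d_i2 = 13.917 cm.
m_2 = -(13.917)/(35.528) = -0.3917.
Overall magnification: m = m_1 m_2 = -0.1388.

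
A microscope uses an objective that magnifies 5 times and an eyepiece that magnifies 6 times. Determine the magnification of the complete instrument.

30

The overall magnification of a compound microscope is the product of the objective and eyepiece magnifications:
M = M_obj x M_eye = 5 x 6 = 30.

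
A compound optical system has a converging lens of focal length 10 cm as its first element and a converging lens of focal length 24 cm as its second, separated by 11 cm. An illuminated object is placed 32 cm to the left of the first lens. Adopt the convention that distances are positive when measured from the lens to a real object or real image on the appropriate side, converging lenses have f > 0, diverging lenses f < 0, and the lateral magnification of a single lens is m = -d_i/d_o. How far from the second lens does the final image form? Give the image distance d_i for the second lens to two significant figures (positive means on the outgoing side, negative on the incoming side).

3.1 cm

Applying the thin-lens equation to the first lens, 1/10 = 1/32 + 1/d_i1, which gives d_i1 = 14.545 cm.
Since 14.545 cm > 11 cm, the first image lies past the second lens and serves as a virtual object: d_o2 = L - d_i1 = -3.545 cm.
Applying the thin-lens equation again with f_2 = 24 cm and d_o2 = -3.545 cm gives d_i2 = 3.089 cm.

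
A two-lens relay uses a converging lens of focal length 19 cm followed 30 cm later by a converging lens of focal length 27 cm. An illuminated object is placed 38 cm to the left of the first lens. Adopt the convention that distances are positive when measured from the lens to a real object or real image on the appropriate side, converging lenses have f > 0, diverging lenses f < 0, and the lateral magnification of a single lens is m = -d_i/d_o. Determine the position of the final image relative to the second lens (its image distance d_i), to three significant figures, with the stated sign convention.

6.17 cm

Lens 1: 1/d_i1 = 1/f_1 - 1/d_o1 = 1/19 - 1/38 = 0.02632 cm^-1, so d_i1 = 38.000 cm.
This image would form 38.000 cm past lens 1, i.e. 8.000 cm beyond lens 2, so it is a virtual object for lens 2: d_o2 = 30 - 38.000 = -8.000 cm.
Lens 2: 1/d_i2 = 1/f_2 - 1/d_o2 = 1/27 - 1/(-8.000) = 0.16204 cm^-1, so d_i2 = 6.171 cm.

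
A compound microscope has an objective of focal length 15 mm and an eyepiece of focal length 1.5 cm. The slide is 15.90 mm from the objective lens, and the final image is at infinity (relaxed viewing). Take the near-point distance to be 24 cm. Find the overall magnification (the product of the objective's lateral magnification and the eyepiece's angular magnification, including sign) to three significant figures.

-267

Convert to cm: f_obj = 15 mm = 1.5 cm; d_o = 15.90 mm = 1.59 cm.
Objective: 1/d_i = 1/f_obj - 1/d_o = 1/1.5 - 1/1.59 = 0.03774 cm^-1, so d_i = 26.500 cm.
m_obj = -d_i/d_o = -26.500/1.59 = -16.667.
Eyepiece angular magnification (image at infinity): M_eye = D/f_e = 24/1.5 = 16.000.
Overall M = m_obj x M_eye = (-16.667)(16.000) = -266.67.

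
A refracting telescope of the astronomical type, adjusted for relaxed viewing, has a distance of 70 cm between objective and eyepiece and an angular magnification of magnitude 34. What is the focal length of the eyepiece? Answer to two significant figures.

In normal adjustment the tube length equals f_obj + f_eye and |M| = f_obj/f_eye.
So f_obj = 34 f_eye and 34 f_eye + f_eye = 70 cm, giving f_eye = 70/35 = 2.000 cm and f_obj = 68.000 cm.

2.0 cm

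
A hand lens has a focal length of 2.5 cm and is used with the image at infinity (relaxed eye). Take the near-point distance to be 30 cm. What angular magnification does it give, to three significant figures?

12.0

M = D/f = 30/2.5 = 12.000.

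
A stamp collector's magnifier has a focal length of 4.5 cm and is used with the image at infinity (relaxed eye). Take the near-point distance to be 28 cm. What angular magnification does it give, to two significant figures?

M = D/f = 28/4.5 = 6.222.

6.2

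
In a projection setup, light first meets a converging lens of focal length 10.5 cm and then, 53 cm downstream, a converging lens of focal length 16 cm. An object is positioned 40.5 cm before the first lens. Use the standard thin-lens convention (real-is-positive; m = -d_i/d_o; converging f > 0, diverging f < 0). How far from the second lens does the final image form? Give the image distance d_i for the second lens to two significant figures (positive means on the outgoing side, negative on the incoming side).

27 cm

Applying the thin-lens equation to the first lens, 1/10.5 = 1/40.5 + 1/d_i1, which gives d_i1 = 14.175 cm.
Object distance for lens 2: d_o2 = 53 - 14.175 = 38.825 cm.
Applying the thin-lens equation again with f_2 = 16 cm and d_o2 = 38.825 cm gives d_i2 = 27.216 cm.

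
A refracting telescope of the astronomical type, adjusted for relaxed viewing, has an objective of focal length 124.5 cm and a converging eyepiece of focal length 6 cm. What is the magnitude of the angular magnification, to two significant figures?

|M| = f_obj/|f_eye| = 124.5/6 = 20.750.

21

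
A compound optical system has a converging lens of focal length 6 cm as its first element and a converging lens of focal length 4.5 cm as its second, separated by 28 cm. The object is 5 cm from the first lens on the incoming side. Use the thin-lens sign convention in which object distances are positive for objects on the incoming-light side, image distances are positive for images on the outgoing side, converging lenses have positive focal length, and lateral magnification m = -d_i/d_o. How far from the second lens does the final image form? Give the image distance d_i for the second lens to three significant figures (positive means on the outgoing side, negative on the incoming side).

4.88 cm

Lens 1: 1/d_i1 = 1/f_1 - 1/d_o1 = 1/6 - 1/5 = -0.03333 cm^-1, so d_i1 = -30.000 cm.
With d_i1 < 0 the first image is virtual and lies on the object side; the object distance for lens 2 is d_o2 = 28 - (-30.000) = 58.000 cm.
Lens 2: 1/d_i2 = 1/f_2 - 1/d_o2 = 1/4.5 - 1/(58.000) = 0.20498 cm^-1, so d_i2 = 4.879 cm.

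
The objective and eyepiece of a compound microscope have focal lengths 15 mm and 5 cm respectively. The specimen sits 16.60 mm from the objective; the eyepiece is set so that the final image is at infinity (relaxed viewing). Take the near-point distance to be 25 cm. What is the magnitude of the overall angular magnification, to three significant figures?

Convert to cm: f_obj = 15 mm = 1.5 cm; d_o = 16.60 mm = 1.66 cm.
Objective: 1/d_i = 1/f_obj - 1/d_o = 1/1.5 - 1/1.66 = 0.06426 cm^-1, so d_i = 15.563 cm.
m_obj = -d_i/d_o = -15.563/1.66 = -9.375.
Eyepiece angular magnification (image at infinity): M_eye = D/f_e = 25/5 = 5.000.
Overall M = m_obj x M_eye = (-9.375)(5.000) = -46.88.
|M| = 46.88.

46.9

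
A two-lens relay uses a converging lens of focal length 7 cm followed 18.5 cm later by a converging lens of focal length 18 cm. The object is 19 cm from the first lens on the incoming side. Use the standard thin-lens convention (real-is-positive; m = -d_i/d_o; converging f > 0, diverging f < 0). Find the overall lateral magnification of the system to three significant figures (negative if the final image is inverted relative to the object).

Applying the thin-lens equation to the first lens, 1/7 = 1/19 + 1/d_i1, which gives d_i1 = 11.083 cm.
Its lateral magnification is m_1 = -d_i1/d_o1 = -(11.083)/19 = -0.5833.
The intermediate image is 11.083 cm to the right of lens 1, so d_o2 = L - d_i1 = 18.5 - 11.083 = 7.417 cm.
Applying the thin-lens equation again with f_2 = 18 cm and d_o2 = 7.417 cm gives d_i2 = -12.614 cm.
m_2 = -(-12.614)/(7.417) = 1.7008.
The system's lateral magnification is m_1 m_2 = (-0.5833)(1.7008) = -0.9921.

-0.992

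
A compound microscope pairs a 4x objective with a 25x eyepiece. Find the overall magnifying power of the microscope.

The overall magnification of a compound microscope is the product of the objective and eyepiece magnifications:
M = M_obj x M_eye = 4 x 25 = 100.

100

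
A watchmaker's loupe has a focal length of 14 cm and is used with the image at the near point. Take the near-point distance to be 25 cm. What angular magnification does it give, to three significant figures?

2.79

M = 1 + D/f = 1 + 25/14 = 2.786.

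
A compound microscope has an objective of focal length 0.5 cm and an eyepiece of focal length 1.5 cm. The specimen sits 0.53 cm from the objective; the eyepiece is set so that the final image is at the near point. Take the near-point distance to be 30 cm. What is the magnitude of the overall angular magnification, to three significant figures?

350

Objective: 1/d_i = 1/f_obj - 1/d_o = 1/0.5 - 1/0.53 = 0.11321 cm^-1, so d_i = 8.833 cm.
m_obj = -d_i/d_o = -8.833/0.53 = -16.667.
Eyepiece angular magnification (image at near point): M_eye = 1 + D/f_e = 1 + 30/1.5 = 21.000.
Overall M = m_obj x M_eye = (-16.667)(21.000) = -350.00.
|M| = 350.00.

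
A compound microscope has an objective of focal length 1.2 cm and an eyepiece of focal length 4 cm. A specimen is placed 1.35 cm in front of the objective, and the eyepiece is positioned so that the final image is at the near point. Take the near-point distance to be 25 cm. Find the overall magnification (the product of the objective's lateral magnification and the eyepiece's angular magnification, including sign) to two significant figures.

Objective: 1/d_i = 1/f_obj - 1/d_o = 1/1.2 - 1/1.35 = 0.09259 cm^-1, so d_i = 10.800 cm.
m_obj = -d_i/d_o = -10.800/1.35 = -8.000.
Eyepiece angular magnification (image at near point): M_eye = 1 + D/f_e = 1 + 25/4 = 7.250.
Overall M = m_obj x M_eye = (-8.000)(7.250) = -58.00.

-58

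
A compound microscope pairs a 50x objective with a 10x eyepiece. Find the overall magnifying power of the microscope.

500

The overall magnification of a compound microscope is the product of the objective and eyepiece magnifications:
M = M_obj x M_eye = 50 x 10 = 500.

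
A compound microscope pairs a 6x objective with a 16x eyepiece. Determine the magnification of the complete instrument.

96

The overall magnification of a compound microscope is the product of the objective and eyepiece magnifications:
M = M_obj x M_eye = 6 x 16 = 96.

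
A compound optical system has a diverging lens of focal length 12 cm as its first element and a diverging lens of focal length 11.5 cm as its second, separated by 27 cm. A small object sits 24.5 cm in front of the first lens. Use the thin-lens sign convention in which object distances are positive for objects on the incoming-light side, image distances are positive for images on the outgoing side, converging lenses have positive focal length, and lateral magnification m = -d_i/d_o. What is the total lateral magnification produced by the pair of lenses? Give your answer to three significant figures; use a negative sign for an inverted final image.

0.0812

First lens: d_i1 = 1/(1/(-12) - 1/24.5) = -8.055 cm.
m_1 = -(-8.055)/24.5 = 0.3288.
With d_i1 < 0 the first image is virtual and lies on the object side; the object distance for lens 2 is d_o2 = 27 - (-8.055) = 35.055 cm.
Second lens: d_i2 = 1/(1/(-11.5) - 1/(35.055)) = -8.659 cm.
m_2 = -(-8.659)/(35.055) = 0.2470.
Total m = m_1 x m_2 = (0.3288)(0.2470) = 0.0812.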